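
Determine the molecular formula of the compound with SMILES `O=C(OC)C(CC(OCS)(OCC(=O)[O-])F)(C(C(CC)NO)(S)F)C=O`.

C13H20F2NO8S2-

Heavy atoms from the SMILES: 13 C, 2 F, 1 N, 8 O, 2 S.
Implicit hydrogens by atom environment:
  6 × O: no H
  5 × C: no H
  4 × C: 2 H each → 8
  2 × C: 3 H each → 6
  2 × C: 1 H each → 2
  2 × F: no H
  2 × S: 1 H each → 2
  1 × N: 1 H
  1 × O: 1 H
  1 × O (charge -1): no H
  Total hydrogens = 20.
Net charge -1.
Molecular formula: C13H20F2NO8S2-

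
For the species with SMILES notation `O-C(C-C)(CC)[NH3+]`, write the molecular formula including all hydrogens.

C5H14NO+

Heavy atoms from the SMILES: 5 C, 1 N, 1 O.
Implicit hydrogens by atom environment:
  2 × C: 3 H each → 6
  2 × C: 2 H each → 4
  1 × C: no H
  1 × N (charge +1): 3 H
  1 × O: 1 H
  Total hydrogens = 14.
Net charge +1.
Molecular formula: C5H14NO+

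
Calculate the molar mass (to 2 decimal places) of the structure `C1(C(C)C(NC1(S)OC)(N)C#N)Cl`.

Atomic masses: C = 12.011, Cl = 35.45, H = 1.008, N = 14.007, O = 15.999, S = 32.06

221.70

Molecular formula: C7H12ClN3OS.
M = 7×12.011 + 1×35.45 + 12×1.008 + 3×14.007 + 1×15.999 + 1×32.06 = 221.70 g/mol.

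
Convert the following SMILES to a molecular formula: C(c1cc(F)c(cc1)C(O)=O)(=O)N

Heavy atoms from the SMILES: 8 C, 1 F, 1 N, 3 O.
Implicit hydrogens by atom environment:
  3 × C (aromatic): 1 H each → 3
  3 × C (aromatic): no H
  2 × C: no H
  2 × O: no H
  1 × F: no H
  1 × N: 2 H
  1 × O: 1 H
  Total hydrogens = 6.
Molecular formula: C8H6FNO3

C8H6FNO3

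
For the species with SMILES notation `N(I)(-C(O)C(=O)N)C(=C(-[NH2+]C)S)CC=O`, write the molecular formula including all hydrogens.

Heavy atoms from the SMILES: 7 C, 1 I, 3 N, 3 O, 1 S.
Implicit hydrogens by atom environment:
  3 × C: no H
  2 × C: 1 H each → 2
  2 × O: no H
  1 × C: 3 H
  1 × C: 2 H
  1 × I: no H
  1 × N (charge +1): 2 H
  1 × N: 2 H
  1 × N: no H
  1 × O: 1 H
  1 × S: 1 H
  Total hydrogens = 13.
Net charge +1.
Molecular formula: C7H13IN3O3S+

C7H13IN3O3S+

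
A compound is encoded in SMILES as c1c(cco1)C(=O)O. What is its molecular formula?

Heavy atoms from the SMILES: 5 C, 3 O.
Implicit hydrogens by atom environment:
  3 × C (aromatic): 1 H each → 3
  1 × C (aromatic): no H
  1 × C: no H
  1 × O: 1 H
  1 × O (aromatic): no H
  1 × O: no H
  Total hydrogens = 4.
Molecular formula: C5H4O3

C5H4O3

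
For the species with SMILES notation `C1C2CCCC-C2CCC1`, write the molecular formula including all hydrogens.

Heavy atoms from the SMILES: 10 C.
Implicit hydrogens by atom environment:
  8 × C: 2 H each → 16
  2 × C: 1 H each → 2
  Total hydrogens = 18.
Molecular formula: C10H18

C10H18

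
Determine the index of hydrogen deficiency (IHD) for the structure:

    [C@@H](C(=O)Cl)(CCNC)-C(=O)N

2

Molecular formula from the SMILES: C6H11ClN2O2.
DoU = (2C + 2 + N − H − X)/2 = (2·6 + 2 + 2 − 11 − 1)/2 = 4/2 = 2.
(Structurally: 0 ring(s) + 2 π bond(s) = 2.)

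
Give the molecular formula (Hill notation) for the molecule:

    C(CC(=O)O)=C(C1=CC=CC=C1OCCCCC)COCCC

C19H28O4

Heavy atoms from the SMILES: 19 C, 4 O.
Implicit hydrogens by atom environment:
  8 × C: 2 H each → 16
  4 × C (aromatic): 1 H each → 4
  3 × O: no H
  2 × C: 3 H each → 6
  2 × C: no H
  2 × C (aromatic): no H
  1 × C: 1 H
  1 × O: 1 H
  Total hydrogens = 28.
Molecular formula: C19H28O4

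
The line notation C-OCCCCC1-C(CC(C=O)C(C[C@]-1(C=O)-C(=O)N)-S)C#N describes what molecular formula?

Heavy atoms from the SMILES: 16 C, 2 N, 4 O, 1 S.
Implicit hydrogens by atom environment:
  6 × C: 2 H each → 12
  6 × C: 1 H each → 6
  4 × O: no H
  3 × C: no H
  1 × C: 3 H
  1 × N: 2 H
  1 × N: no H
  1 × S: 1 H
  Total hydrogens = 24.
Molecular formula: C16H24N2O4S

C16H24N2O4S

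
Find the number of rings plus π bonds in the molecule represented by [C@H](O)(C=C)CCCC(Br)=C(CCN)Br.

Molecular formula from the SMILES: C10H17Br2NO.
DoU = (2C + 2 + N − H − X)/2 = (2·10 + 2 + 1 − 17 − 2)/2 = 4/2 = 2.
(Structurally: 0 ring(s) + 2 π bond(s) = 2.)

2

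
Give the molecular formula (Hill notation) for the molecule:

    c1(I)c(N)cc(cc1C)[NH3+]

Heavy atoms from the SMILES: 7 C, 1 I, 2 N.
Implicit hydrogens by atom environment:
  4 × C (aromatic): no H
  2 × C (aromatic): 1 H each → 2
  1 × C: 3 H
  1 × I: no H
  1 × N (charge +1): 3 H
  1 × N: 2 H
  Total hydrogens = 10.
Net charge +1.
Molecular formula: C7H10IN2+

C7H10IN2+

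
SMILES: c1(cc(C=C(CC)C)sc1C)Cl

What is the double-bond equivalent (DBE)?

4

Molecular formula from the SMILES: C10H13ClS.
DoU = (2C + 2 + N − H − X)/2 = (2·10 + 2 + 0 − 13 − 1)/2 = 8/2 = 4.
(Structurally: 1 ring(s) + 3 π bond(s) = 4.)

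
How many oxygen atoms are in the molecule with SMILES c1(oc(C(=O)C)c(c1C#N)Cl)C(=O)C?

3

The symbol for oxygen appears 3 times in the SMILES.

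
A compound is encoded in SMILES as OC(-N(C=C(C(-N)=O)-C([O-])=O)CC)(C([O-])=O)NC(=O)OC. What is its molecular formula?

[C10H13N3O8]2-

Heavy atoms from the SMILES: 10 C, 3 N, 8 O.
Implicit hydrogens by atom environment:
  6 × C: no H
  5 × O: no H
  2 × C: 3 H each → 6
  2 × O (charge -1): no H
  1 × C: 2 H
  1 × C: 1 H
  1 × N: 2 H
  1 × N: 1 H
  1 × N: no H
  1 × O: 1 H
  Total hydrogens = 13.
Net charge -2.
Molecular formula: [C10H13N3O8]2-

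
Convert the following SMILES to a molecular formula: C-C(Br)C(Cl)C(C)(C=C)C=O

Heavy atoms from the SMILES: 1 Br, 8 C, 1 Cl, 1 O.
Implicit hydrogens by atom environment:
  4 × C: 1 H each → 4
  2 × C: 3 H each → 6
  1 × Br: no H
  1 × C: 2 H
  1 × C: no H
  1 × Cl: no H
  1 × O: no H
  Total hydrogens = 12.
Molecular formula: C8H12BrClO

C8H12BrClO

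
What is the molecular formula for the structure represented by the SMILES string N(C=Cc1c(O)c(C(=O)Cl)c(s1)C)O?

C8H8ClNO3S

Heavy atoms from the SMILES: 8 C, 1 Cl, 1 N, 3 O, 1 S.
Implicit hydrogens by atom environment:
  4 × C (aromatic): no H
  2 × C: 1 H each → 2
  2 × O: 1 H each → 2
  1 × C: 3 H
  1 × C: no H
  1 × Cl: no H
  1 × N: 1 H
  1 × O: no H
  1 × S (aromatic): no H
  Total hydrogens = 8.
Molecular formula: C8H8ClNO3S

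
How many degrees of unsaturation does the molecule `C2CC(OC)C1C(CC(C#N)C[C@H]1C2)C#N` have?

Molecular formula from the SMILES: C13H18N2O.
DoU = (2C + 2 + N − H − X)/2 = (2·13 + 2 + 2 − 18 − 0)/2 = 12/2 = 6.
(Structurally: 2 ring(s) + 4 π bond(s) = 6.)

6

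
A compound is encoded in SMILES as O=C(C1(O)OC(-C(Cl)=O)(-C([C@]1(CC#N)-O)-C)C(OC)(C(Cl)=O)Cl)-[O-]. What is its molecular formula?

C12H11Cl3NO8-

Heavy atoms from the SMILES: 12 C, 3 Cl, 1 N, 8 O.
Implicit hydrogens by atom environment:
  8 × C: no H
  5 × O: no H
  3 × Cl: no H
  2 × C: 3 H each → 6
  2 × O: 1 H each → 2
  1 × C: 2 H
  1 × C: 1 H
  1 × N: no H
  1 × O (charge -1): no H
  Total hydrogens = 11.
Net charge -1.
Molecular formula: C12H11Cl3NO8-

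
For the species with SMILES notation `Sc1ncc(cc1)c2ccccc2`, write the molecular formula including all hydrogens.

C11H9NS

Heavy atoms from the SMILES: 11 C, 1 N, 1 S.
Implicit hydrogens by atom environment:
  8 × C (aromatic): 1 H each → 8
  3 × C (aromatic): no H
  1 × N (aromatic): no H
  1 × S: 1 H
  Total hydrogens = 9.
Molecular formula: C11H9NS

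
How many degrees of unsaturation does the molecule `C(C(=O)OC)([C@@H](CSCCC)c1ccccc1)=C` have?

6

Molecular formula from the SMILES: C15H20O2S.
DoU = (2C + 2 + N − H − X)/2 = (2·15 + 2 + 0 − 20 − 0)/2 = 12/2 = 6.
(Structurally: 1 ring(s) + 5 π bond(s) = 6.)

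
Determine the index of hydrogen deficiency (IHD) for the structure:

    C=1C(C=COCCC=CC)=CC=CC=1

6

Molecular formula from the SMILES: C13H16O.
DoU = (2C + 2 + N − H − X)/2 = (2·13 + 2 + 0 − 16 − 0)/2 = 12/2 = 6.
(Structurally: 1 ring(s) + 5 π bond(s) = 6.)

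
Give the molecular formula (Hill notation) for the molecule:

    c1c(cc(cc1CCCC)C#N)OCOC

C13H17NO2

Heavy atoms from the SMILES: 13 C, 1 N, 2 O.
Implicit hydrogens by atom environment:
  4 × C: 2 H each → 8
  3 × C (aromatic): 1 H each → 3
  3 × C (aromatic): no H
  2 × C: 3 H each → 6
  2 × O: no H
  1 × C: no H
  1 × N: no H
  Total hydrogens = 17.
Molecular formula: C13H17NO2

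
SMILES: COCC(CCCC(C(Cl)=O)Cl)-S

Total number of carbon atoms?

8

The symbol for carbon appears 8 times in the SMILES. (Cl is a single chlorine, not C + l.)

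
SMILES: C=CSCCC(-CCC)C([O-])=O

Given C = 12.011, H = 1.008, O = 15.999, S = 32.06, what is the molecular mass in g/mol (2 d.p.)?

Molecular formula: C9H15O2S-.
M = 9×12.011 + 15×1.008 + 2×15.999 + 1×32.06 = 187.28 g/mol.

187.28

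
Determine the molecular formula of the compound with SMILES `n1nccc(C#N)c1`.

C5H3N3

Heavy atoms from the SMILES: 5 C, 3 N.
Implicit hydrogens by atom environment:
  3 × C (aromatic): 1 H each → 3
  2 × N (aromatic): no H
  1 × C (aromatic): no H
  1 × C: no H
  1 × N: no H
  Total hydrogens = 3.
Molecular formula: C5H3N3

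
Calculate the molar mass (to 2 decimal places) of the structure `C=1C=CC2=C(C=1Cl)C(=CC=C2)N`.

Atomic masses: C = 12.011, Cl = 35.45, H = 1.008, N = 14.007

Molecular formula: C10H8ClN.
M = 10×12.011 + 1×35.45 + 8×1.008 + 1×14.007 = 177.63 g/mol.

177.63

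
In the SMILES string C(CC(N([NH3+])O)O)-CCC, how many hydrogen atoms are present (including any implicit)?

Hydrogens are implicit in SMILES; fill each atom to its normal valence:
  4 × C: 2 H each → 8
  2 × O: 1 H each → 2
  1 × C: 3 H
  1 × C: 1 H
  1 × N (charge +1): 3 H
  1 × N: no H
  Total hydrogens = 17.

17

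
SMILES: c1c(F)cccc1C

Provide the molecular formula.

C7H7F

Heavy atoms from the SMILES: 7 C, 1 F.
Implicit hydrogens by atom environment:
  4 × C (aromatic): 1 H each → 4
  2 × C (aromatic): no H
  1 × C: 3 H
  1 × F: no H
  Total hydrogens = 7.
Molecular formula: C7H7F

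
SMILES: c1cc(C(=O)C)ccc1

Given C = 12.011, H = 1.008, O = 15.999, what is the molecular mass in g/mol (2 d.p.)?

120.15

Molecular formula: C8H8O.
M = 8×12.011 + 8×1.008 + 1×15.999 = 120.15 g/mol.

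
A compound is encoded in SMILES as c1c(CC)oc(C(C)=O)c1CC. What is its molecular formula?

Heavy atoms from the SMILES: 10 C, 2 O.
Implicit hydrogens by atom environment:
  3 × C: 3 H each → 9
  3 × C (aromatic): no H
  2 × C: 2 H each → 4
  1 × C (aromatic): 1 H
  1 × C: no H
  1 × O (aromatic): no H
  1 × O: no H
  Total hydrogens = 14.
Molecular formula: C10H14O2

C10H14O2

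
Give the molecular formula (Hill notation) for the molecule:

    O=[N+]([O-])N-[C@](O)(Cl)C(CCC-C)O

C6H13ClN2O4

Heavy atoms from the SMILES: 6 C, 1 Cl, 2 N, 4 O.
Implicit hydrogens by atom environment:
  3 × C: 2 H each → 6
  2 × O: 1 H each → 2
  1 × C: 3 H
  1 × C: 1 H
  1 × C: no H
  1 × Cl: no H
  1 × N: 1 H
  1 × N (charge +1): no H
  1 × O: no H
  1 × O (charge -1): no H
  Total hydrogens = 13.
Molecular formula: C6H13ClN2O4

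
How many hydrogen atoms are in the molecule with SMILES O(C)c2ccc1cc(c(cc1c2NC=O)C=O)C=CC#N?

12

Hydrogens are implicit in SMILES; fill each atom to its normal valence:
  6 × C (aromatic): no H
  4 × C (aromatic): 1 H each → 4
  4 × C: 1 H each → 4
  3 × O: no H
  1 × C: 3 H
  1 × C: no H
  1 × N: 1 H
  1 × N: no H
  Total hydrogens = 12.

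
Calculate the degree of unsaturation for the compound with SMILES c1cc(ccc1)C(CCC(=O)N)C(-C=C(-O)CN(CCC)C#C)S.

Molecular formula from the SMILES: C19H26N2O2S.
DoU = (2C + 2 + N − H − X)/2 = (2·19 + 2 + 2 − 26 − 0)/2 = 16/2 = 8.
(Structurally: 1 ring(s) + 7 π bond(s) = 8.)

8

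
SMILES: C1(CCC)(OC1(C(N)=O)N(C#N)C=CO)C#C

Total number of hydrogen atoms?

13

Hydrogens are implicit in SMILES; fill each atom to its normal valence:
  5 × C: no H
  3 × C: 1 H each → 3
  2 × C: 2 H each → 4
  2 × N: no H
  2 × O: no H
  1 × C: 3 H
  1 × N: 2 H
  1 × O: 1 H
  Total hydrogens = 13.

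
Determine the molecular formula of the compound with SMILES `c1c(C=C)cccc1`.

C8H8

Heavy atoms from the SMILES: 8 C.
Implicit hydrogens by atom environment:
  5 × C (aromatic): 1 H each → 5
  1 × C: 2 H
  1 × C: 1 H
  1 × C (aromatic): no H
  Total hydrogens = 8.
Molecular formula: C8H8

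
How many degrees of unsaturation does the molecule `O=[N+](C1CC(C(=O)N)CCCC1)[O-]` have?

3

Molecular formula from the SMILES: C8H14N2O3.
DoU = (2C + 2 + N − H − X)/2 = (2·8 + 2 + 2 − 14 − 0)/2 = 6/2 = 3.
(Structurally: 1 ring(s) + 2 π bond(s) = 3.)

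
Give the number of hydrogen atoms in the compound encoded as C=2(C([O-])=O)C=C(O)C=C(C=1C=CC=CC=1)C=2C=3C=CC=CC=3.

13

Hydrogens are implicit in SMILES; fill each atom to its normal valence:
  12 × C (aromatic): 1 H each → 12
  6 × C (aromatic): no H
  1 × C: no H
  1 × O: 1 H
  1 × O: no H
  1 × O (charge -1): no H
  Total hydrogens = 13.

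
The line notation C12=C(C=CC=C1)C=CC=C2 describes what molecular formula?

Heavy atoms from the SMILES: 10 C.
Implicit hydrogens by atom environment:
  8 × C (aromatic): 1 H each → 8
  2 × C (aromatic): no H
  Total hydrogens = 8.
Molecular formula: C10H8

C10H8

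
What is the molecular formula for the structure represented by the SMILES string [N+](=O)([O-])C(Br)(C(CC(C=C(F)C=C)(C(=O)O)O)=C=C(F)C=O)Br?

C12H9Br2F2NO6

Heavy atoms from the SMILES: 2 Br, 12 C, 2 F, 1 N, 6 O.
Implicit hydrogens by atom environment:
  7 × C: no H
  3 × C: 1 H each → 3
  3 × O: no H
  2 × Br: no H
  2 × C: 2 H each → 4
  2 × F: no H
  2 × O: 1 H each → 2
  1 × N (charge +1): no H
  1 × O (charge -1): no H
  Total hydrogens = 9.
Molecular formula: C12H9Br2F2NO6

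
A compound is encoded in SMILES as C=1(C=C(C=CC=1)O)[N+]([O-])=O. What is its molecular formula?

Heavy atoms from the SMILES: 6 C, 1 N, 3 O.
Implicit hydrogens by atom environment:
  4 × C (aromatic): 1 H each → 4
  2 × C (aromatic): no H
  1 × N (charge +1): no H
  1 × O: 1 H
  1 × O: no H
  1 × O (charge -1): no H
  Total hydrogens = 5.
Molecular formula: C6H5NO3

C6H5NO3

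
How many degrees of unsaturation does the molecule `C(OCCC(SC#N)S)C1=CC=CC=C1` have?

6

Molecular formula from the SMILES: C11H13NOS2.
DoU = (2C + 2 + N − H − X)/2 = (2·11 + 2 + 1 − 13 − 0)/2 = 12/2 = 6.
(Structurally: 1 ring(s) + 5 π bond(s) = 6.)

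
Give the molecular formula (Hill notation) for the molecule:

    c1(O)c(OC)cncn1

Heavy atoms from the SMILES: 5 C, 2 N, 2 O.
Implicit hydrogens by atom environment:
  2 × C (aromatic): 1 H each → 2
  2 × C (aromatic): no H
  2 × N (aromatic): no H
  1 × C: 3 H
  1 × O: 1 H
  1 × O: no H
  Total hydrogens = 6.
Molecular formula: C5H6N2O2

C5H6N2O2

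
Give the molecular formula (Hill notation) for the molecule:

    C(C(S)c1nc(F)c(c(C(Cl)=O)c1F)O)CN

C9H9ClF2N2O2S

Heavy atoms from the SMILES: 9 C, 1 Cl, 2 F, 2 N, 2 O, 1 S.
Implicit hydrogens by atom environment:
  5 × C (aromatic): no H
  2 × C: 2 H each → 4
  2 × F: no H
  1 × C: 1 H
  1 × C: no H
  1 × Cl: no H
  1 × N: 2 H
  1 × N (aromatic): no H
  1 × O: 1 H
  1 × O: no H
  1 × S: 1 H
  Total hydrogens = 9.
Molecular formula: C9H9ClF2N2O2S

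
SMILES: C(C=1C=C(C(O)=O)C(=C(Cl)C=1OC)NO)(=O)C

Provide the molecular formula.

C10H10ClNO5

Heavy atoms from the SMILES: 10 C, 1 Cl, 1 N, 5 O.
Implicit hydrogens by atom environment:
  5 × C (aromatic): no H
  3 × O: no H
  2 × C: 3 H each → 6
  2 × C: no H
  2 × O: 1 H each → 2
  1 × C (aromatic): 1 H
  1 × Cl: no H
  1 × N: 1 H
  Total hydrogens = 10.
Molecular formula: C10H10ClNO5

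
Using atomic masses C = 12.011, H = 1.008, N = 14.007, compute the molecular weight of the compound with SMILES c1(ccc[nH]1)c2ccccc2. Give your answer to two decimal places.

143.19

Molecular formula: C10H9N.
M = 10×12.011 + 9×1.008 + 1×14.007 = 143.19 g/mol.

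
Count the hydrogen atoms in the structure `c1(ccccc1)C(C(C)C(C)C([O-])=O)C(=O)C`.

Hydrogens are implicit in SMILES; fill each atom to its normal valence:
  5 × C (aromatic): 1 H each → 5
  3 × C: 3 H each → 9
  3 × C: 1 H each → 3
  2 × C: no H
  2 × O: no H
  1 × C (aromatic): no H
  1 × O (charge -1): no H
  Total hydrogens = 17.

17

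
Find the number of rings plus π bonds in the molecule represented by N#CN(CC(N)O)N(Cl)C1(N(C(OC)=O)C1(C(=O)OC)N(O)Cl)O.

Molecular formula from the SMILES: C9H14Cl2N6O7.
DoU = (2C + 2 + N − H − X)/2 = (2·9 + 2 + 6 − 14 − 2)/2 = 10/2 = 5.
(Structurally: 1 ring(s) + 4 π bond(s) = 5.)

5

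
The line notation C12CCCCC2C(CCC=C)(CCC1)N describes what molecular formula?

C14H25N

Heavy atoms from the SMILES: 14 C, 1 N.
Implicit hydrogens by atom environment:
  10 × C: 2 H each → 20
  3 × C: 1 H each → 3
  1 × C: no H
  1 × N: 2 H
  Total hydrogens = 25.
Molecular formula: C14H25N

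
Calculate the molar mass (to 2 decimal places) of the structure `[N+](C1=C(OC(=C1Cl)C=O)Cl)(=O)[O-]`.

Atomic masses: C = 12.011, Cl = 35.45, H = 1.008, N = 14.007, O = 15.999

209.97

Molecular formula: C5HCl2NO4.
M = 5×12.011 + 2×35.45 + 1×1.008 + 1×14.007 + 4×15.999 = 209.97 g/mol.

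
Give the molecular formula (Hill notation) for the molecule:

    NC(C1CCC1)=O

Heavy atoms from the SMILES: 5 C, 1 N, 1 O.
Implicit hydrogens by atom environment:
  3 × C: 2 H each → 6
  1 × C: 1 H
  1 × C: no H
  1 × N: 2 H
  1 × O: no H
  Total hydrogens = 9.
Molecular formula: C5H9NO

C5H9NO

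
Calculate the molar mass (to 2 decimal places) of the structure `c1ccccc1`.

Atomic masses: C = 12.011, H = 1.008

Molecular formula: C6H6.
M = 6×12.011 + 6×1.008 = 78.11 g/mol.

78.11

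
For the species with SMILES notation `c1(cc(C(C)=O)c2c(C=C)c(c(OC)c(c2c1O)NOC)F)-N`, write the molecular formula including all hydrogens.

C16H17FN2O4

Heavy atoms from the SMILES: 16 C, 1 F, 2 N, 4 O.
Implicit hydrogens by atom environment:
  9 × C (aromatic): no H
  3 × C: 3 H each → 9
  3 × O: no H
  1 × C: 2 H
  1 × C (aromatic): 1 H
  1 × C: 1 H
  1 × C: no H
  1 × F: no H
  1 × N: 2 H
  1 × N: 1 H
  1 × O: 1 H
  Total hydrogens = 17.
Molecular formula: C16H17FN2O4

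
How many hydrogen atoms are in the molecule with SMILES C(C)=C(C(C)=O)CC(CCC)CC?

22

Hydrogens are implicit in SMILES; fill each atom to its normal valence:
  4 × C: 3 H each → 12
  4 × C: 2 H each → 8
  2 × C: 1 H each → 2
  2 × C: no H
  1 × O: no H
  Total hydrogens = 22.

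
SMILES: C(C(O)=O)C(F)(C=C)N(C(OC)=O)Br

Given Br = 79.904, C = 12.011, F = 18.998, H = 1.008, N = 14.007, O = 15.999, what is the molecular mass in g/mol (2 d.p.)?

Molecular formula: C7H9BrFNO4.
M = 1×79.904 + 7×12.011 + 1×18.998 + 9×1.008 + 1×14.007 + 4×15.999 = 270.05 g/mol.

270.05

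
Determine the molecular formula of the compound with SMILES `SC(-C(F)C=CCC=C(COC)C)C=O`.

C11H17FO2S

Heavy atoms from the SMILES: 11 C, 1 F, 2 O, 1 S.
Implicit hydrogens by atom environment:
  6 × C: 1 H each → 6
  2 × C: 3 H each → 6
  2 × C: 2 H each → 4
  2 × O: no H
  1 × C: no H
  1 × F: no H
  1 × S: 1 H
  Total hydrogens = 17.
Molecular formula: C11H17FO2S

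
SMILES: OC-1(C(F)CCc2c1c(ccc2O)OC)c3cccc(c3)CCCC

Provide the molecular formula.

Heavy atoms from the SMILES: 21 C, 1 F, 3 O.
Implicit hydrogens by atom environment:
  6 × C (aromatic): 1 H each → 6
  6 × C (aromatic): no H
  5 × C: 2 H each → 10
  2 × C: 3 H each → 6
  2 × O: 1 H each → 2
  1 × C: 1 H
  1 × C: no H
  1 × F: no H
  1 × O: no H
  Total hydrogens = 25.
Molecular formula: C21H25FO3

C21H25FO3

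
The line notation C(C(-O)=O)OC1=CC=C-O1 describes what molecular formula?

C6H6O4

Heavy atoms from the SMILES: 6 C, 4 O.
Implicit hydrogens by atom environment:
  3 × C (aromatic): 1 H each → 3
  2 × O: no H
  1 × C: 2 H
  1 × C (aromatic): no H
  1 × C: no H
  1 × O: 1 H
  1 × O (aromatic): no H
  Total hydrogens = 6.
Molecular formula: C6H6O4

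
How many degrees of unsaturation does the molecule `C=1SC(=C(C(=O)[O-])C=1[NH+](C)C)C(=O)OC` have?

Molecular formula from the SMILES: C9H11NO4S.
DoU = (2C + 2 + N − H − X)/2 = (2·9 + 2 + 1 − 11 − 0)/2 = 10/2 = 5.
(Structurally: 1 ring(s) + 4 π bond(s) = 5.)

5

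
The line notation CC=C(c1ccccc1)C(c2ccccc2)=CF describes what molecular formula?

C17H15F

Heavy atoms from the SMILES: 17 C, 1 F.
Implicit hydrogens by atom environment:
  10 × C (aromatic): 1 H each → 10
  2 × C: 1 H each → 2
  2 × C: no H
  2 × C (aromatic): no H
  1 × C: 3 H
  1 × F: no H
  Total hydrogens = 15.
Molecular formula: C17H15F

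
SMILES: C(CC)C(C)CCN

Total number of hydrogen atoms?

17

Hydrogens are implicit in SMILES; fill each atom to its normal valence:
  4 × C: 2 H each → 8
  2 × C: 3 H each → 6
  1 × C: 1 H
  1 × N: 2 H
  Total hydrogens = 17.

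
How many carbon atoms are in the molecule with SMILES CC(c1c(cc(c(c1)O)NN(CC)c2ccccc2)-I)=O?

16

The symbol for carbon appears 16 times in the SMILES. Lowercase c denotes aromatic carbon and counts toward C.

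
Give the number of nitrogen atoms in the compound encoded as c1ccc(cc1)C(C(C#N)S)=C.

1

The symbol for nitrogen appears 1 time in the SMILES.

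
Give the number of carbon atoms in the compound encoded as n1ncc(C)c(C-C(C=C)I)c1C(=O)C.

11

The symbol for carbon appears 11 times in the SMILES. Lowercase c denotes aromatic carbon and counts toward C.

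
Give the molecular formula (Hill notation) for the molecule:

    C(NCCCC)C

C6H15N

Heavy atoms from the SMILES: 6 C, 1 N.
Implicit hydrogens by atom environment:
  4 × C: 2 H each → 8
  2 × C: 3 H each → 6
  1 × N: 1 H
  Total hydrogens = 15.
Molecular formula: C6H15N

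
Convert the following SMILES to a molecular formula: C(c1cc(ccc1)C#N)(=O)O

C8H5NO2

Heavy atoms from the SMILES: 8 C, 1 N, 2 O.
Implicit hydrogens by atom environment:
  4 × C (aromatic): 1 H each → 4
  2 × C (aromatic): no H
  2 × C: no H
  1 × N: no H
  1 × O: 1 H
  1 × O: no H
  Total hydrogens = 5.
Molecular formula: C8H5NO2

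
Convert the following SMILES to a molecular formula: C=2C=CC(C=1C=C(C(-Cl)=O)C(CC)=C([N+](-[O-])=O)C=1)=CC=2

Heavy atoms from the SMILES: 15 C, 1 Cl, 1 N, 3 O.
Implicit hydrogens by atom environment:
  7 × C (aromatic): 1 H each → 7
  5 × C (aromatic): no H
  2 × O: no H
  1 × C: 3 H
  1 × C: 2 H
  1 × C: no H
  1 × Cl: no H
  1 × N (charge +1): no H
  1 × O (charge -1): no H
  Total hydrogens = 12.
Molecular formula: C15H12ClNO3

C15H12ClNO3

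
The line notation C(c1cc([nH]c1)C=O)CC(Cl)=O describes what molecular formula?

C8H8ClNO2

Heavy atoms from the SMILES: 8 C, 1 Cl, 1 N, 2 O.
Implicit hydrogens by atom environment:
  2 × C: 2 H each → 4
  2 × C (aromatic): 1 H each → 2
  2 × C (aromatic): no H
  2 × O: no H
  1 × C: 1 H
  1 × C: no H
  1 × Cl: no H
  1 × N (aromatic): 1 H
  Total hydrogens = 8.
Molecular formula: C8H8ClNO2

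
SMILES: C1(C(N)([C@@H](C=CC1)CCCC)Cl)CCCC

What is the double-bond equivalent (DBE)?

2

Molecular formula from the SMILES: C14H26ClN.
DoU = (2C + 2 + N − H − X)/2 = (2·14 + 2 + 1 − 26 − 1)/2 = 4/2 = 2.
(Structurally: 1 ring(s) + 1 π bond(s) = 2.)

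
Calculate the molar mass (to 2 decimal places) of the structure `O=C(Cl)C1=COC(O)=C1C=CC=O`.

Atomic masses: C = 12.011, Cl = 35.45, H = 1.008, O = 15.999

Molecular formula: C8H5ClO4.
M = 8×12.011 + 1×35.45 + 5×1.008 + 4×15.999 = 200.57 g/mol.

200.57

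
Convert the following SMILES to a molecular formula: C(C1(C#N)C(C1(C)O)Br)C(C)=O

Heavy atoms from the SMILES: 1 Br, 8 C, 1 N, 2 O.
Implicit hydrogens by atom environment:
  4 × C: no H
  2 × C: 3 H each → 6
  1 × Br: no H
  1 × C: 2 H
  1 × C: 1 H
  1 × N: no H
  1 × O: 1 H
  1 × O: no H
  Total hydrogens = 10.
Molecular formula: C8H10BrNO2

C8H10BrNO2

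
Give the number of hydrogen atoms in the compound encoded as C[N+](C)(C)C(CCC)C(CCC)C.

28

Hydrogens are implicit in SMILES; fill each atom to its normal valence:
  6 × C: 3 H each → 18
  4 × C: 2 H each → 8
  2 × C: 1 H each → 2
  1 × N (charge +1): no H
  Total hydrogens = 28.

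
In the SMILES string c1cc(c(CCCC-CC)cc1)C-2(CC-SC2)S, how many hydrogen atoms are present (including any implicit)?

24

Hydrogens are implicit in SMILES; fill each atom to its normal valence:
  8 × C: 2 H each → 16
  4 × C (aromatic): 1 H each → 4
  2 × C (aromatic): no H
  1 × C: 3 H
  1 × C: no H
  1 × S: 1 H
  1 × S: no H
  Total hydrogens = 24.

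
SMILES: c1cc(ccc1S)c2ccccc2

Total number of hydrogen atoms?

Hydrogens are implicit in SMILES; fill each atom to its normal valence:
  9 × C (aromatic): 1 H each → 9
  3 × C (aromatic): no H
  1 × S: 1 H
  Total hydrogens = 10.

10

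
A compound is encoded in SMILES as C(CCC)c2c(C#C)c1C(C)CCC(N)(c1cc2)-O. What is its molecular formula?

Heavy atoms from the SMILES: 17 C, 1 N, 1 O.
Implicit hydrogens by atom environment:
  5 × C: 2 H each → 10
  4 × C (aromatic): no H
  2 × C: 3 H each → 6
  2 × C (aromatic): 1 H each → 2
  2 × C: 1 H each → 2
  2 × C: no H
  1 × N: 2 H
  1 × O: 1 H
  Total hydrogens = 23.
Molecular formula: C17H23NO

C17H23NO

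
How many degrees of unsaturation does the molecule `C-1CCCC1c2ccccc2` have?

5

Molecular formula from the SMILES: C11H14.
DoU = (2C + 2 + N − H − X)/2 = (2·11 + 2 + 0 − 14 − 0)/2 = 10/2 = 5.
(Structurally: 2 ring(s) + 3 π bond(s) = 5.)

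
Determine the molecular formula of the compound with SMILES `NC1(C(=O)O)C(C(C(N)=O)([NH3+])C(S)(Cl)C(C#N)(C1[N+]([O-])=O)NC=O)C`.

Heavy atoms from the SMILES: 11 C, 1 Cl, 6 N, 6 O, 1 S.
Implicit hydrogens by atom environment:
  7 × C: no H
  4 × O: no H
  3 × C: 1 H each → 3
  2 × N: 2 H each → 4
  1 × C: 3 H
  1 × Cl: no H
  1 × N (charge +1): 3 H
  1 × N: 1 H
  1 × N (charge +1): no H
  1 × N: no H
  1 × O: 1 H
  1 × O (charge -1): no H
  1 × S: 1 H
  Total hydrogens = 16.
Net charge +1.
Molecular formula: C11H16ClN6O6S+

C11H16ClN6O6S+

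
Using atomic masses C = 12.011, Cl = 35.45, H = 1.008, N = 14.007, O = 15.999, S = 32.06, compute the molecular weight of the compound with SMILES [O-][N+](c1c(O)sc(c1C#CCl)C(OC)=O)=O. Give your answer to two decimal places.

261.63

Molecular formula: C8H4ClNO5S.
M = 8×12.011 + 1×35.45 + 4×1.008 + 1×14.007 + 5×15.999 + 1×32.06 = 261.63 g/mol.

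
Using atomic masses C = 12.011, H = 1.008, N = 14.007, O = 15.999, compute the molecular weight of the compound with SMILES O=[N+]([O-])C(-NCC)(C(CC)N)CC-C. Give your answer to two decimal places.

203.29

Molecular formula: C9H21N3O2.
M = 9×12.011 + 21×1.008 + 3×14.007 + 2×15.999 = 203.29 g/mol.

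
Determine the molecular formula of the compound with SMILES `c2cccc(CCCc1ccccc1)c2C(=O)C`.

Heavy atoms from the SMILES: 17 C, 1 O.
Implicit hydrogens by atom environment:
  9 × C (aromatic): 1 H each → 9
  3 × C: 2 H each → 6
  3 × C (aromatic): no H
  1 × C: 3 H
  1 × C: no H
  1 × O: no H
  Total hydrogens = 18.
Molecular formula: C17H18O

C17H18O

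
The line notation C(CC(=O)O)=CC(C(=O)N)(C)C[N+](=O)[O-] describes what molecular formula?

C8H12N2O5

Heavy atoms from the SMILES: 8 C, 2 N, 5 O.
Implicit hydrogens by atom environment:
  3 × C: no H
  3 × O: no H
  2 × C: 2 H each → 4
  2 × C: 1 H each → 2
  1 × C: 3 H
  1 × N: 2 H
  1 × N (charge +1): no H
  1 × O: 1 H
  1 × O (charge -1): no H
  Total hydrogens = 12.
Molecular formula: C8H12N2O5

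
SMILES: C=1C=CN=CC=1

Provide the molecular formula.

C5H5N

Heavy atoms from the SMILES: 5 C, 1 N.
Implicit hydrogens by atom environment:
  5 × C (aromatic): 1 H each → 5
  1 × N (aromatic): no H
  Total hydrogens = 5.
Molecular formula: C5H5N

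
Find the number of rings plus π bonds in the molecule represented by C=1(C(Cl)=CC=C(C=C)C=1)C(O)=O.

6

Molecular formula from the SMILES: C9H7ClO2.
DoU = (2C + 2 + N − H − X)/2 = (2·9 + 2 + 0 − 7 − 1)/2 = 12/2 = 6.
(Structurally: 1 ring(s) + 5 π bond(s) = 6.)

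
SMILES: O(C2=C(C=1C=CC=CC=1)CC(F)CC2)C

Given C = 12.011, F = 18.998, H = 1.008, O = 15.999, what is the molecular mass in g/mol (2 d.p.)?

206.26

Molecular formula: C13H15FO.
M = 13×12.011 + 1×18.998 + 15×1.008 + 1×15.999 = 206.26 g/mol.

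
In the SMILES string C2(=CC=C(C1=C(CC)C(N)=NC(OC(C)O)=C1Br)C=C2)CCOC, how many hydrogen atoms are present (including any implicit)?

23

Hydrogens are implicit in SMILES; fill each atom to its normal valence:
  7 × C (aromatic): no H
  4 × C (aromatic): 1 H each → 4
  3 × C: 3 H each → 9
  3 × C: 2 H each → 6
  2 × O: no H
  1 × Br: no H
  1 × C: 1 H
  1 × N: 2 H
  1 × N (aromatic): no H
  1 × O: 1 H
  Total hydrogens = 23.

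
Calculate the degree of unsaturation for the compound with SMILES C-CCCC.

0

Molecular formula from the SMILES: C5H12.
DoU = (2C + 2 + N − H − X)/2 = (2·5 + 2 + 0 − 12 − 0)/2 = 0/2 = 0.
(Structurally: 0 ring(s) + 0 π bond(s) = 0.)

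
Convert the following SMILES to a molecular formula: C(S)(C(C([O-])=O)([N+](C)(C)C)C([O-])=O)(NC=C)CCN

C11H20N3O4S-

Heavy atoms from the SMILES: 11 C, 3 N, 4 O, 1 S.
Implicit hydrogens by atom environment:
  4 × C: no H
  3 × C: 3 H each → 9
  3 × C: 2 H each → 6
  2 × O: no H
  2 × O (charge -1): no H
  1 × C: 1 H
  1 × N: 2 H
  1 × N: 1 H
  1 × N (charge +1): no H
  1 × S: 1 H
  Total hydrogens = 20.
Net charge -1.
Molecular formula: C11H20N3O4S-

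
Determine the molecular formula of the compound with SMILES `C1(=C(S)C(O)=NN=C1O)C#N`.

Heavy atoms from the SMILES: 5 C, 3 N, 2 O, 1 S.
Implicit hydrogens by atom environment:
  4 × C (aromatic): no H
  2 × N (aromatic): no H
  2 × O: 1 H each → 2
  1 × C: no H
  1 × N: no H
  1 × S: 1 H
  Total hydrogens = 3.
Molecular formula: C5H3N3O2S

C5H3N3O2S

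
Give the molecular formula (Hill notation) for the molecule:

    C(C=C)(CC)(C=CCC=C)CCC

C13H22

Heavy atoms from the SMILES: 13 C.
Implicit hydrogens by atom environment:
  6 × C: 2 H each → 12
  4 × C: 1 H each → 4
  2 × C: 3 H each → 6
  1 × C: no H
  Total hydrogens = 22.
Molecular formula: C13H22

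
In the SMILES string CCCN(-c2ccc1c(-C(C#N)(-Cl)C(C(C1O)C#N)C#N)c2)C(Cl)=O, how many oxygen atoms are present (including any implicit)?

2

The symbol for oxygen appears 2 times in the SMILES.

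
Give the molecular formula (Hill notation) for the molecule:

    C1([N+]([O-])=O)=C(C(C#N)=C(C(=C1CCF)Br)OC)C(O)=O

C11H8BrFN2O5

Heavy atoms from the SMILES: 1 Br, 11 C, 1 F, 2 N, 5 O.
Implicit hydrogens by atom environment:
  6 × C (aromatic): no H
  3 × O: no H
  2 × C: 2 H each → 4
  2 × C: no H
  1 × Br: no H
  1 × C: 3 H
  1 × F: no H
  1 × N (charge +1): no H
  1 × N: no H
  1 × O: 1 H
  1 × O (charge -1): no H
  Total hydrogens = 8.
Molecular formula: C11H8BrFN2O5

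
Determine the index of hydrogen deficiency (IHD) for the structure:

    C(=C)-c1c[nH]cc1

Molecular formula from the SMILES: C6H7N.
DoU = (2C + 2 + N − H − X)/2 = (2·6 + 2 + 1 − 7 − 0)/2 = 8/2 = 4.
(Structurally: 1 ring(s) + 3 π bond(s) = 4.)

4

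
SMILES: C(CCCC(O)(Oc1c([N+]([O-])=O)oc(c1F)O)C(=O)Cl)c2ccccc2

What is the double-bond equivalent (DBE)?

9

Molecular formula from the SMILES: C16H15ClFNO7.
DoU = (2C + 2 + N − H − X)/2 = (2·16 + 2 + 1 − 15 − 2)/2 = 18/2 = 9.
(Structurally: 2 ring(s) + 7 π bond(s) = 9.)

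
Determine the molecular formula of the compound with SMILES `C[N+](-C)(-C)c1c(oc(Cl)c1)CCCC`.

Heavy atoms from the SMILES: 11 C, 1 Cl, 1 N, 1 O.
Implicit hydrogens by atom environment:
  4 × C: 3 H each → 12
  3 × C: 2 H each → 6
  3 × C (aromatic): no H
  1 × C (aromatic): 1 H
  1 × Cl: no H
  1 × N (charge +1): no H
  1 × O (aromatic): no H
  Total hydrogens = 19.
Net charge +1.
Molecular formula: C11H19ClNO+

C11H19ClNO+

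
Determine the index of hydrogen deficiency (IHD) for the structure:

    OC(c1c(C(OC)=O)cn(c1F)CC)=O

5

Molecular formula from the SMILES: C9H10FNO4.
DoU = (2C + 2 + N − H − X)/2 = (2·9 + 2 + 1 − 10 − 1)/2 = 10/2 = 5.
(Structurally: 1 ring(s) + 4 π bond(s) = 5.)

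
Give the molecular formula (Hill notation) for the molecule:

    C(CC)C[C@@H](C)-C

Heavy atoms from the SMILES: 7 C.
Implicit hydrogens by atom environment:
  3 × C: 3 H each → 9
  3 × C: 2 H each → 6
  1 × C: 1 H
  Total hydrogens = 16.
Molecular formula: C7H16

C7H16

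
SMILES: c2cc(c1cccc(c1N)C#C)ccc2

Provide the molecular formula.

C14H11N

Heavy atoms from the SMILES: 14 C, 1 N.
Implicit hydrogens by atom environment:
  8 × C (aromatic): 1 H each → 8
  4 × C (aromatic): no H
  1 × C: 1 H
  1 × C: no H
  1 × N: 2 H
  Total hydrogens = 11.
Molecular formula: C14H11N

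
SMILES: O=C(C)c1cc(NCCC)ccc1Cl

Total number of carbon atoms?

The symbol for carbon appears 11 times in the SMILES. Lowercase c denotes aromatic carbon and counts toward C.

11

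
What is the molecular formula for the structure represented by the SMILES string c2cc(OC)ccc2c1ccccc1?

Heavy atoms from the SMILES: 13 C, 1 O.
Implicit hydrogens by atom environment:
  9 × C (aromatic): 1 H each → 9
  3 × C (aromatic): no H
  1 × C: 3 H
  1 × O: no H
  Total hydrogens = 12.
Molecular formula: C13H12O

C13H12O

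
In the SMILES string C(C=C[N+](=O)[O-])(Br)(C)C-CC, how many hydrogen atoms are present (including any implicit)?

Hydrogens are implicit in SMILES; fill each atom to its normal valence:
  2 × C: 3 H each → 6
  2 × C: 2 H each → 4
  2 × C: 1 H each → 2
  1 × Br: no H
  1 × C: no H
  1 × N (charge +1): no H
  1 × O: no H
  1 × O (charge -1): no H
  Total hydrogens = 12.

12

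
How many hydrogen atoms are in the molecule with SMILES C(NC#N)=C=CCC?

8

Hydrogens are implicit in SMILES; fill each atom to its normal valence:
  2 × C: 1 H each → 2
  2 × C: no H
  1 × C: 3 H
  1 × C: 2 H
  1 × N: 1 H
  1 × N: no H
  Total hydrogens = 8.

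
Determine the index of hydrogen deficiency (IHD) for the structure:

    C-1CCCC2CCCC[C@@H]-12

Molecular formula from the SMILES: C10H18.
DoU = (2C + 2 + N − H − X)/2 = (2·10 + 2 + 0 − 18 − 0)/2 = 4/2 = 2.
(Structurally: 2 ring(s) + 0 π bond(s) = 2.)

2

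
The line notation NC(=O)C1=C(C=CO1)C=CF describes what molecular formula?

Heavy atoms from the SMILES: 7 C, 1 F, 1 N, 2 O.
Implicit hydrogens by atom environment:
  2 × C (aromatic): 1 H each → 2
  2 × C: 1 H each → 2
  2 × C (aromatic): no H
  1 × C: no H
  1 × F: no H
  1 × N: 2 H
  1 × O (aromatic): no H
  1 × O: no H
  Total hydrogens = 6.
Molecular formula: C7H6FNO2

C7H6FNO2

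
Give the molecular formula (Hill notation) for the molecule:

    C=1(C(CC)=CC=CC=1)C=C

C10H12

Heavy atoms from the SMILES: 10 C.
Implicit hydrogens by atom environment:
  4 × C (aromatic): 1 H each → 4
  2 × C: 2 H each → 4
  2 × C (aromatic): no H
  1 × C: 3 H
  1 × C: 1 H
  Total hydrogens = 12.
Molecular formula: C10H12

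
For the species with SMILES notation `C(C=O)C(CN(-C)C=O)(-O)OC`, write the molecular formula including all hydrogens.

Heavy atoms from the SMILES: 7 C, 1 N, 4 O.
Implicit hydrogens by atom environment:
  3 × O: no H
  2 × C: 3 H each → 6
  2 × C: 2 H each → 4
  2 × C: 1 H each → 2
  1 × C: no H
  1 × N: no H
  1 × O: 1 H
  Total hydrogens = 13.
Molecular formula: C7H13NO4

C7H13NO4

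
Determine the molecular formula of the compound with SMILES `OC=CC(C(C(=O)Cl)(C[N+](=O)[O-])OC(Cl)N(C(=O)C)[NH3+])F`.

Heavy atoms from the SMILES: 9 C, 2 Cl, 1 F, 3 N, 6 O.
Implicit hydrogens by atom environment:
  4 × C: 1 H each → 4
  4 × O: no H
  3 × C: no H
  2 × Cl: no H
  1 × C: 3 H
  1 × C: 2 H
  1 × F: no H
  1 × N (charge +1): 3 H
  1 × N: no H
  1 × N (charge +1): no H
  1 × O: 1 H
  1 × O (charge -1): no H
  Total hydrogens = 13.
Net charge +1.
Molecular formula: C9H13Cl2FN3O6+

C9H13Cl2FN3O6+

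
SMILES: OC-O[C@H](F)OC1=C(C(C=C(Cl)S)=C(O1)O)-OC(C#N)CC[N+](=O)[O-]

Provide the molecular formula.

C12H12ClFN2O8S

Heavy atoms from the SMILES: 12 C, 1 Cl, 1 F, 2 N, 8 O, 1 S.
Implicit hydrogens by atom environment:
  4 × C (aromatic): no H
  4 × O: no H
  3 × C: 2 H each → 6
  3 × C: 1 H each → 3
  2 × C: no H
  2 × O: 1 H each → 2
  1 × Cl: no H
  1 × F: no H
  1 × N: no H
  1 × N (charge +1): no H
  1 × O (aromatic): no H
  1 × O (charge -1): no H
  1 × S: 1 H
  Total hydrogens = 12.
Molecular formula: C12H12ClFN2O8S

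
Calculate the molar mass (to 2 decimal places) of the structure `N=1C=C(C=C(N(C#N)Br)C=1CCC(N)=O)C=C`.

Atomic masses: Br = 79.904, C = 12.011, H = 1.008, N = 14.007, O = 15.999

Molecular formula: C11H11BrN4O.
M = 1×79.904 + 11×12.011 + 11×1.008 + 4×14.007 + 1×15.999 = 295.14 g/mol.

295.14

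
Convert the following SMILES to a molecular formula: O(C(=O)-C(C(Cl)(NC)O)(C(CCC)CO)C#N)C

Heavy atoms from the SMILES: 11 C, 1 Cl, 2 N, 4 O.
Implicit hydrogens by atom environment:
  4 × C: no H
  3 × C: 3 H each → 9
  3 × C: 2 H each → 6
  2 × O: 1 H each → 2
  2 × O: no H
  1 × C: 1 H
  1 × Cl: no H
  1 × N: 1 H
  1 × N: no H
  Total hydrogens = 19.
Molecular formula: C11H19ClN2O4

C11H19ClN2O4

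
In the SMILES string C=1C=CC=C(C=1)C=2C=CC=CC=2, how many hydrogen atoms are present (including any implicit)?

Hydrogens are implicit in SMILES; fill each atom to its normal valence:
  10 × C (aromatic): 1 H each → 10
  2 × C (aromatic): no H
  Total hydrogens = 10.

10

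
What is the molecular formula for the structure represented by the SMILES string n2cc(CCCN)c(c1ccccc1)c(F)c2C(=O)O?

Heavy atoms from the SMILES: 15 C, 1 F, 2 N, 2 O.
Implicit hydrogens by atom environment:
  6 × C (aromatic): 1 H each → 6
  5 × C (aromatic): no H
  3 × C: 2 H each → 6
  1 × C: no H
  1 × F: no H
  1 × N: 2 H
  1 × N (aromatic): no H
  1 × O: 1 H
  1 × O: no H
  Total hydrogens = 15.
Molecular formula: C15H15FN2O2

C15H15FN2O2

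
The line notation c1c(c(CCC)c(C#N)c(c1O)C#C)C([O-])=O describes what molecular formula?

Heavy atoms from the SMILES: 13 C, 1 N, 3 O.
Implicit hydrogens by atom environment:
  5 × C (aromatic): no H
  3 × C: no H
  2 × C: 2 H each → 4
  1 × C: 3 H
  1 × C (aromatic): 1 H
  1 × C: 1 H
  1 × N: no H
  1 × O: 1 H
  1 × O: no H
  1 × O (charge -1): no H
  Total hydrogens = 10.
Net charge -1.
Molecular formula: C13H10NO3-

C13H10NO3-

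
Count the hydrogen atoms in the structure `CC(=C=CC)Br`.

Hydrogens are implicit in SMILES; fill each atom to its normal valence:
  2 × C: 3 H each → 6
  2 × C: no H
  1 × Br: no H
  1 × C: 1 H
  Total hydrogens = 7.

7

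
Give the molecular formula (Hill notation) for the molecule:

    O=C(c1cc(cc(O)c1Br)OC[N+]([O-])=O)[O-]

C8H5BrNO6-

Heavy atoms from the SMILES: 1 Br, 8 C, 1 N, 6 O.
Implicit hydrogens by atom environment:
  4 × C (aromatic): no H
  3 × O: no H
  2 × C (aromatic): 1 H each → 2
  2 × O (charge -1): no H
  1 × Br: no H
  1 × C: 2 H
  1 × C: no H
  1 × N (charge +1): no H
  1 × O: 1 H
  Total hydrogens = 5.
Net charge -1.
Molecular formula: C8H5BrNO6-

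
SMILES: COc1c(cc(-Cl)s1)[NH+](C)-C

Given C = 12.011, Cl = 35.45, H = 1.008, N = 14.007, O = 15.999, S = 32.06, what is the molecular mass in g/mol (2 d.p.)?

192.68

Molecular formula: C7H11ClNOS+.
M = 7×12.011 + 1×35.45 + 11×1.008 + 1×14.007 + 1×15.999 + 1×32.06 = 192.68 g/mol.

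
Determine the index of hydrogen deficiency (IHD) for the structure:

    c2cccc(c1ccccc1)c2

8

Molecular formula from the SMILES: C12H10.
DoU = (2C + 2 + N − H − X)/2 = (2·12 + 2 + 0 − 10 − 0)/2 = 16/2 = 8.
(Structurally: 2 ring(s) + 6 π bond(s) = 8.)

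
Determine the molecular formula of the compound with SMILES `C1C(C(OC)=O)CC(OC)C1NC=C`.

C10H17NO3

Heavy atoms from the SMILES: 10 C, 1 N, 3 O.
Implicit hydrogens by atom environment:
  4 × C: 1 H each → 4
  3 × C: 2 H each → 6
  3 × O: no H
  2 × C: 3 H each → 6
  1 × C: no H
  1 × N: 1 H
  Total hydrogens = 17.
Molecular formula: C10H17NO3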